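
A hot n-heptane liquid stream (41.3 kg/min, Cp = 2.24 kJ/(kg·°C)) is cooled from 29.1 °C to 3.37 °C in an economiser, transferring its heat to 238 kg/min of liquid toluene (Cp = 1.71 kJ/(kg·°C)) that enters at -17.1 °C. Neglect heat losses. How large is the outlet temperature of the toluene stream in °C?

Heat released by hot stream: Q = 41.3 × 2.24 × (29.1 − 3.37) = 2380.3 kJ/min
Energy balance on cold side (adiabatic exchanger): Q = ṁ_c·Cp_c·(T_c,out − T_c,in)
T_c,out = -17.1 + 2380.3/(238 × 1.71) = -11.251 °C

T_c,out = -11.3 °C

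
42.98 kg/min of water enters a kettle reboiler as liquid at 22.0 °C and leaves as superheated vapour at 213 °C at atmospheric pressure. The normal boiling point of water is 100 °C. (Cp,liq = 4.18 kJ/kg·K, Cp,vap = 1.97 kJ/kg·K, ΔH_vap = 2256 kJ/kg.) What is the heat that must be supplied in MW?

Q = 2.01 MW

liquid 22.0→100 °C: 326.04 kJ/kg
vaporisation at 100 °C: 2256 kJ/kg
vapour 100→213 °C: 222.61 kJ/kg
Δh = 326.04 + 2256 + 222.61 = 2804.7 kJ/kg
Q = ṁ·Δh = 42.98 kg/min × 2804.7 kJ/kg = 120540 kJ/min
|Q| = 2009.1 kW = 2.0091 MW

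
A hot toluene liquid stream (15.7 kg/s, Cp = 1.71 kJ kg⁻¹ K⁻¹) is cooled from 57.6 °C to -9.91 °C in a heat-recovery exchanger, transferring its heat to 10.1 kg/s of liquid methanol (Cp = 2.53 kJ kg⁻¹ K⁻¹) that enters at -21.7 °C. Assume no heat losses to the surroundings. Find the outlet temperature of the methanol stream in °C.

Heat released by hot stream: Q = 15.7 × 1.71 × (57.6 − -9.91) = 1812.4 kJ/s
Energy balance on cold side (adiabatic exchanger): Q = ṁ_c·Cp_c·(T_c,out − T_c,in)
T_c,out = -21.7 + 1812.4/(10.1 × 2.53) = 49.229 °C

T_c,out = 49.2 °C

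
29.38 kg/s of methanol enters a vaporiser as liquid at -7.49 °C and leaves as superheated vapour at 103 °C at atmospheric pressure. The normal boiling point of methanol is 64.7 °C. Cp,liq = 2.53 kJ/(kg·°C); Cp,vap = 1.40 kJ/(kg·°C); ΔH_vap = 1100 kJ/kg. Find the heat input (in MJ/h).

Q = 141000 MJ/h

liquid -7.49→64.7 °C: 182.64 kJ/kg
vaporisation at 64.7 °C: 1100 kJ/kg
vapour 64.7→103 °C: 53.62 kJ/kg
Δh = 182.64 + 1100 + 53.62 = 1336.3 kJ/kg
Q = ṁ·Δh = 29.38 kg/s × 1336.3 kJ/kg = 39259 kJ/s
|Q| = 39259 kW = 141330 MJ/h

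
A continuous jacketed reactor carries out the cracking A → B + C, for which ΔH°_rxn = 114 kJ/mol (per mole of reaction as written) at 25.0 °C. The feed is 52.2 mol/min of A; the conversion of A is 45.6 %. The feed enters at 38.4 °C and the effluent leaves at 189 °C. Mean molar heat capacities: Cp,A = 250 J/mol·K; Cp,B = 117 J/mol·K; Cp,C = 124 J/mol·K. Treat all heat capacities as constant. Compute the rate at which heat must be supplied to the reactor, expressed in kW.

Extent of reaction ξ = 0.456 × 52.2 = 23.803 mol/min
Reaction term: ξ·ΔH°_rxn = 23.803 × 114 = 2713.6 kJ/min
Sensible, feed 38.4→25 °C: -174.87 kJ/min
Outlet flows (mol/min): A 28.397, B 23.803, C 23.803
Sensible, products 25→189 °C: 2105.1 kJ/min
Q = ΔH = 4643.8 kJ/min = 77.396 kW
Heat supplied = 77.396 kW

Q_in = 77.4 kW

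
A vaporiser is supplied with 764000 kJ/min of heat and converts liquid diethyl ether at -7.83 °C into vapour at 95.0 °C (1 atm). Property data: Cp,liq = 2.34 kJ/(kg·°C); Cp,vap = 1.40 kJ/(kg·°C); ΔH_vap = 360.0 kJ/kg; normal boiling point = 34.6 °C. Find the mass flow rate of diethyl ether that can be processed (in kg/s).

Δh = 2.34×(34.6−-7.83) + 360.0 + 1.40×(95.0−34.6) = 543.85 kJ/kg
Q = 764000 kJ/min = 12733 kJ/s = 12733 kJ/s
ṁ = Q/Δh = 12733 / 543.85 = 23.413 kg/s

ṁ = 23.4 kg/s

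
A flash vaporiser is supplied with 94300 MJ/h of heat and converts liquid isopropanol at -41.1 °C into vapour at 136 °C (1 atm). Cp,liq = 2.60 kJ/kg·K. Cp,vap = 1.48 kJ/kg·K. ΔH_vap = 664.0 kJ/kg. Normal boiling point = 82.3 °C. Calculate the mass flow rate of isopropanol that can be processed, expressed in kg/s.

Δh = 2.60×(82.3−-41.1) + 664.0 + 1.48×(136−82.3) = 1064.3 kJ/kg
Q = 94300 MJ/h = 26194 kJ/s = 26194 kJ/s
ṁ = Q/Δh = 26194 / 1064.3 = 24.612 kg/s

ṁ = 24.6 kg/s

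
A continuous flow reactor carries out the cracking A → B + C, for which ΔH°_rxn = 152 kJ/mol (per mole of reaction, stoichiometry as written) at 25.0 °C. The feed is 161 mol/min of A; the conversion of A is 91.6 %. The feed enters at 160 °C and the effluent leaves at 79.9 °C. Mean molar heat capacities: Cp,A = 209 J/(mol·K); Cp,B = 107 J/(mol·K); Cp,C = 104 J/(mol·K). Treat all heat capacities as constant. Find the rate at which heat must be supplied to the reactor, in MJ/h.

Q_in = 1180 MJ/h

Extent of reaction ξ = 0.916 × 161 = 147.48 mol/min
Reaction term: ξ·ΔH°_rxn = 147.48 × 152 = 22416 kJ/min
Sensible, feed 160→25 °C: -4542.6 kJ/min
Outlet flows (mol/min): A 13.524, B 147.48, C 147.48
Sensible, products 25→79.9 °C: 1863.5 kJ/min
Q = ΔH = 19737 kJ/min = 328.95 kW
Heat supplied = 1184.2 MJ/h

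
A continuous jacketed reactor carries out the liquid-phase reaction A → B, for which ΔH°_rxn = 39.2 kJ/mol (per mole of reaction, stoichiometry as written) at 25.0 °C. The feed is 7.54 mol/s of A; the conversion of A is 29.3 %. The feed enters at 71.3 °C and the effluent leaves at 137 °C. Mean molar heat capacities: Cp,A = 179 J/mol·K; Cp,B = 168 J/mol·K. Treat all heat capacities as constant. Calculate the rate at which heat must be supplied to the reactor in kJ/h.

Extent of reaction ξ = 0.293 × 7.54 = 2.2092 mol/s
Reaction term: ξ·ΔH°_rxn = 2.2092 × 39.2 = 86.601 kJ/s
Sensible, feed 71.3→25 °C: -62.489 kJ/s
Outlet flows (mol/s): A 5.3308, B 2.2092
Sensible, products 25→137 °C: 148.44 kJ/s
Q = ΔH = 172.55 kJ/s = 172.55 kW
Heat supplied = 621190 kJ/h

Q_in = 621000 kJ/h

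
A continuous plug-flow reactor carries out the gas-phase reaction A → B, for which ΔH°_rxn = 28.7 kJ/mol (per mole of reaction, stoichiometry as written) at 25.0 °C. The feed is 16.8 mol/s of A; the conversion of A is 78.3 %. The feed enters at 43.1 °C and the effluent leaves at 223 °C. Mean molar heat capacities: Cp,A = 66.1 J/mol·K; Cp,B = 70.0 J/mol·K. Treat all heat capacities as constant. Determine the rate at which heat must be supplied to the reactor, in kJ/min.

Q_in = 35200 kJ/min

Extent of reaction ξ = 0.783 × 16.8 = 13.154 mol/s
Reaction term: ξ·ΔH°_rxn = 13.154 × 28.7 = 377.53 kJ/s
Sensible, feed 43.1→25 °C: -20.1 kJ/s
Outlet flows (mol/s): A 3.6456, B 13.154
Sensible, products 25→223 °C: 230.03 kJ/s
Q = ΔH = 587.46 kJ/s = 587.46 kW
Heat supplied = 35248 kJ/min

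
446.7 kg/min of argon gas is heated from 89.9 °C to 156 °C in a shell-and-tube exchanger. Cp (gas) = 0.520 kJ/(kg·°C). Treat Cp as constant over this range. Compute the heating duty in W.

Q = 256000 W

Q = ṁ·Cp·ΔT = 446.7 × 0.520 × (156 − 89.9) = 15354 kJ/min
Converting: 15354 / 60 s = 255.9 kW
Heating duty = 255900 W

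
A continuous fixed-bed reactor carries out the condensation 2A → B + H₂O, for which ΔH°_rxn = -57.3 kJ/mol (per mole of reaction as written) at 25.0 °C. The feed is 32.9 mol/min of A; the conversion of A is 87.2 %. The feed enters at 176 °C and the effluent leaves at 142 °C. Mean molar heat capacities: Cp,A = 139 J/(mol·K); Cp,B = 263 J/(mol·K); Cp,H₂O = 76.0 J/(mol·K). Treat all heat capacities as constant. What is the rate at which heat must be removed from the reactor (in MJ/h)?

Q_out = 52.5 MJ/h

Extent of reaction ξ = 0.872 × 32.9 / 2 = 14.344 mol/min
Reaction term: ξ·ΔH°_rxn = 14.344 × -57.3 = -821.93 kJ/min
Sensible, feed 176→25 °C: -690.54 kJ/min
Outlet flows (mol/min): A 4.2112, B 14.344, H₂O 14.344
Sensible, products 25→142 °C: 637.43 kJ/min
Q = ΔH = -875.04 kJ/min = -14.584 kW
Heat removed = 52.503 MJ/h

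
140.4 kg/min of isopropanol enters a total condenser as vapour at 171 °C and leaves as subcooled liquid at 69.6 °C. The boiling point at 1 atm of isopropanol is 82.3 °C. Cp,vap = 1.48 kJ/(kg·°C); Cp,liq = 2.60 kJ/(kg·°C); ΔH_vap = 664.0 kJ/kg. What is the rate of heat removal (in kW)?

vapour 171→82.3 °C: -131.28 kJ/kg
condensation at 82.3 °C: -664 kJ/kg
liquid 82.3→69.6 °C: -33.02 kJ/kg
Δh = -131.28 + -664 + -33.02 = -828.3 kJ/kg
Q = ṁ·Δh = 140.4 kg/min × -828.3 kJ/kg = -116290 kJ/min
|Q| = 1938.2 kW

Q_c = 1940 kW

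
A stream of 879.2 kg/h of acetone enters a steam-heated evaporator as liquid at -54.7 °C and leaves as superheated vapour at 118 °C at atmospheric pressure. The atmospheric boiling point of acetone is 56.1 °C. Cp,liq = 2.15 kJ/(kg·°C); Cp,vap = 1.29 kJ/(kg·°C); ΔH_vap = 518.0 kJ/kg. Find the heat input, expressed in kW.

Q = 204 kW

liquid -54.7→56.1 °C: 238.22 kJ/kg
vaporisation at 56.1 °C: 518 kJ/kg
vapour 56.1→118 °C: 79.851 kJ/kg
Δh = 238.22 + 518 + 79.851 = 836.07 kJ/kg
Q = ṁ·Δh = 879.2 kg/h × 836.07 kJ/kg = 735070 kJ/h
|Q| = 204.19 kW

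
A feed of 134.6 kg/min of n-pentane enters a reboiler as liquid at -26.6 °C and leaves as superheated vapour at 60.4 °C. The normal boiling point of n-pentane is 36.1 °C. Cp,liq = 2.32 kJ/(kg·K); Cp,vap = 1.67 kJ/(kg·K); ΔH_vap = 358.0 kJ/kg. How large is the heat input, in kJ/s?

Q = 1220 kJ/s

liquid -26.6→36.1 °C: 145.46 kJ/kg
vaporisation at 36.1 °C: 358 kJ/kg
vapour 36.1→60.4 °C: 40.581 kJ/kg
Δh = 145.46 + 358 + 40.581 = 544.04 kJ/kg
Q = ṁ·Δh = 134.6 kg/min × 544.04 kJ/kg = 73228 kJ/min
|Q| = 1220.5 kW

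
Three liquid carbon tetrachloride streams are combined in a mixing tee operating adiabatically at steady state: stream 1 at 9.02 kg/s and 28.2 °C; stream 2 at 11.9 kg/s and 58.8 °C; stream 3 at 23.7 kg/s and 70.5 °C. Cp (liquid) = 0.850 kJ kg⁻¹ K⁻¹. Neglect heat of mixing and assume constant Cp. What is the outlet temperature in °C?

T_out = 58.8 °C

Adiabatic, steady state ⇒ Σ ṁᵢCp,ᵢ(T_out − Tᵢ) = 0
Σ ṁᵢCp,ᵢTᵢ = 9.02×0.850×28.2 + 11.9×0.850×58.8 + 23.7×0.850×70.5 = 2231.2
Σ ṁᵢCp,ᵢ = 9.02×0.850 + 11.9×0.850 + 23.7×0.850 = 37.927
T_out = 2231.2 / 37.927 = 58.829 °C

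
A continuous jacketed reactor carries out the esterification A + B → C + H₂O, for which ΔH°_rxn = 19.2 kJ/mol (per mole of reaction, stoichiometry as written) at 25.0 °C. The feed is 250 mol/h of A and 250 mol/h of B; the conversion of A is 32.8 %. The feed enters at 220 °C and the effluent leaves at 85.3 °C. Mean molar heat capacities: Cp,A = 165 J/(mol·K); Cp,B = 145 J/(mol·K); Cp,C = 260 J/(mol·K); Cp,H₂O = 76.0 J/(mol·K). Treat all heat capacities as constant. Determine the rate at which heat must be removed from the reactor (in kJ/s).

Q_out = 2.43 kJ/s

Extent of reaction ξ = 0.328 × 250 = 82 mol/h
Reaction term: ξ·ΔH°_rxn = 82 × 19.2 = 1574.4 kJ/h
Sensible, feed 220→25 °C: -15112 kJ/h
Outlet flows (mol/h): A 168, B 168, C 82, H₂O 82
Sensible, products 25→85.3 °C: 4801.8 kJ/h
Q = ΔH = -8736.3 kJ/h = -2.4267 kW
Heat removed = 2.4267 kJ/s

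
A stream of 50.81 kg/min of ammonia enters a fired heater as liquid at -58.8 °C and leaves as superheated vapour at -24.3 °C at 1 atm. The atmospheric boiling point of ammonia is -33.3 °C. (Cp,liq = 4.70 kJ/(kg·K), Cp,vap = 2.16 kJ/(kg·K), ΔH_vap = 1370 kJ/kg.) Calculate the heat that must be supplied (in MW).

liquid -58.8→-33.3 °C: 119.85 kJ/kg
vaporisation at -33.3 °C: 1370 kJ/kg
vapour -33.3→-24.3 °C: 19.44 kJ/kg
Δh = 119.85 + 1370 + 19.44 = 1509.3 kJ/kg
Q = ṁ·Δh = 50.81 kg/min × 1509.3 kJ/kg = 76687 kJ/min
|Q| = 1278.1 kW = 1.2781 MW

Q = 1.28 MW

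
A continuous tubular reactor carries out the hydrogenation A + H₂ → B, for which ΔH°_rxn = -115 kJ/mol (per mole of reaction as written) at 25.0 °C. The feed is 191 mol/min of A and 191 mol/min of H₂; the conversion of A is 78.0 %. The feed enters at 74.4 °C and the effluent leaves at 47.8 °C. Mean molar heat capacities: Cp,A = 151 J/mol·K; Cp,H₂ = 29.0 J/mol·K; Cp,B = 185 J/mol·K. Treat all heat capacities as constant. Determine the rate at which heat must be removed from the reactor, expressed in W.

Q_out = 301000 W

Extent of reaction ξ = 0.780 × 191 = 148.98 mol/min
Reaction term: ξ·ΔH°_rxn = 148.98 × -115 = -17133 kJ/min
Sensible, feed 74.4→25 °C: -1698.4 kJ/min
Outlet flows (mol/min): A 42.02, H₂ 42.02, B 148.98
Sensible, products 25→47.8 °C: 800.85 kJ/min
Q = ΔH = -18030 kJ/min = -300.5 kW
Heat removed = 300500 W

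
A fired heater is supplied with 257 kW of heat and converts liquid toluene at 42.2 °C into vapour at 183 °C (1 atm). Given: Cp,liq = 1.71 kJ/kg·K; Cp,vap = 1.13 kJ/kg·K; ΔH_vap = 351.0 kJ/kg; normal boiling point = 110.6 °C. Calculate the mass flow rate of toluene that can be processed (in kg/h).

ṁ = 1680 kg/h

Δh = 1.71×(110.6−42.2) + 351.0 + 1.13×(183−110.6) = 549.78 kJ/kg
Q = 257 kW = 257 kJ/s = 925200 kJ/h
ṁ = Q/Δh = 925200 / 549.78 = 1682.9 kg/h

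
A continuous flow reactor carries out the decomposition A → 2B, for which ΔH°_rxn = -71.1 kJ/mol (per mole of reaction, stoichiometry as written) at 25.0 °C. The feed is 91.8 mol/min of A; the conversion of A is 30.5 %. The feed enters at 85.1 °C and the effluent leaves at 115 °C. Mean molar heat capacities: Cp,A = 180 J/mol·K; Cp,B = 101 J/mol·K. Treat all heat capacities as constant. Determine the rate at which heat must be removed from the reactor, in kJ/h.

Extent of reaction ξ = 0.305 × 91.8 = 27.999 mol/min
Reaction term: ξ·ΔH°_rxn = 27.999 × -71.1 = -1990.7 kJ/min
Sensible, feed 85.1→25 °C: -993.09 kJ/min
Outlet flows (mol/min): A 63.801, B 55.998
Sensible, products 25→115 °C: 1542.6 kJ/min
Q = ΔH = -1441.2 kJ/min = -24.02 kW
Heat removed = 86473 kJ/h

Q_out = 86500 kJ/h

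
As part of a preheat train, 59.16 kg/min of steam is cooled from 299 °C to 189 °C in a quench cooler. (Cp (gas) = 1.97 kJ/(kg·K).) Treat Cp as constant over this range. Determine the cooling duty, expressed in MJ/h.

Q = ṁ·Cp·ΔT = 59.16 × 1.97 × (189 − 299) = -12820 kJ/min
Converting: 12820 / 60 s = 213.67 kW
Cooling duty = 769.2 MJ/h

Q_c = 769 MJ/h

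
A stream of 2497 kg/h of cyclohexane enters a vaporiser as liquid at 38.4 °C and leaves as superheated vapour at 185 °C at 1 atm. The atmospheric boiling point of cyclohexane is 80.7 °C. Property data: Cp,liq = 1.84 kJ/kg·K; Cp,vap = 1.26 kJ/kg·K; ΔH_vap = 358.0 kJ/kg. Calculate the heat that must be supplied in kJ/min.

Q = 23600 kJ/min

liquid 38.4→80.7 °C: 77.832 kJ/kg
vaporisation at 80.7 °C: 358 kJ/kg
vapour 80.7→185 °C: 131.42 kJ/kg
Δh = 77.832 + 358 + 131.42 = 567.25 kJ/kg
Q = ṁ·Δh = 2497 kg/h × 567.25 kJ/kg = 1.4164e+06 kJ/h
|Q| = 393.45 kW = 23607 kJ/min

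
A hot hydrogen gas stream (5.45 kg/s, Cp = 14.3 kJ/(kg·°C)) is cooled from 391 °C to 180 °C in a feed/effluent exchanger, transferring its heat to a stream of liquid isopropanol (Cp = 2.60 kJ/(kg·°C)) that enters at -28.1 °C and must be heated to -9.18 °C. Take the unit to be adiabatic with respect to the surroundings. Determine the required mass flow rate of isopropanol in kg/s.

ṁ_c = 334 kg/s

Heat released by hot stream: Q = 5.45 × 14.3 × (391 − 180) = 16444 kJ/s
Energy balance on cold side (adiabatic exchanger): Q = ṁ_c·Cp_c·(T_c,out − T_c,in)
ṁ_c = 16444 / [2.60 × (-9.18 − -28.1)] = 334.29 kg/s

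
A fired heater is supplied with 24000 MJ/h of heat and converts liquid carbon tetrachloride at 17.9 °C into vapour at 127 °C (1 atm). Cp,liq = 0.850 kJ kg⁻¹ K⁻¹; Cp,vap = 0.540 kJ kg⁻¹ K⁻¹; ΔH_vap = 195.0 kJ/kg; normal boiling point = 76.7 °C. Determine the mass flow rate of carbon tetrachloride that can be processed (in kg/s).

Δh = 0.850×(76.7−17.9) + 195.0 + 0.540×(127−76.7) = 272.14 kJ/kg
Q = 24000 MJ/h = 6666.7 kJ/s = 6666.7 kJ/s
ṁ = Q/Δh = 6666.7 / 272.14 = 24.497 kg/s

ṁ = 24.5 kg/s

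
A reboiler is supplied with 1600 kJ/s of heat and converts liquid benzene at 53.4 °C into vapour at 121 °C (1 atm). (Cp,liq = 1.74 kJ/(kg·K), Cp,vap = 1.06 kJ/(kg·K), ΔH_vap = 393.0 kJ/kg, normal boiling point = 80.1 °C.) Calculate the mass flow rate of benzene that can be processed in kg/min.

ṁ = 199 kg/min

Δh = 1.74×(80.1−53.4) + 393.0 + 1.06×(121−80.1) = 482.81 kJ/kg
Q = 1600 kJ/s = 1600 kJ/s = 96000 kJ/min
ṁ = Q/Δh = 96000 / 482.81 = 198.84 kg/min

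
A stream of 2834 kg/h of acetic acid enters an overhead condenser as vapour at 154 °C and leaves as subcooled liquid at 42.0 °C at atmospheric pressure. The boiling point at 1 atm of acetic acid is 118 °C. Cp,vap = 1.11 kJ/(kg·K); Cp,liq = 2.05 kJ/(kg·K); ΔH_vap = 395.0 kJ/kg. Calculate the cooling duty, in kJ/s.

vapour 154→118 °C: -39.96 kJ/kg
condensation at 118 °C: -395 kJ/kg
liquid 118→42.0 °C: -155.8 kJ/kg
Δh = -39.96 + -395 + -155.8 = -590.76 kJ/kg
Q = ṁ·Δh = 2834 kg/h × -590.76 kJ/kg = -1.6742e+06 kJ/h
|Q| = 465.06 kW

Q_c = 465 kJ/s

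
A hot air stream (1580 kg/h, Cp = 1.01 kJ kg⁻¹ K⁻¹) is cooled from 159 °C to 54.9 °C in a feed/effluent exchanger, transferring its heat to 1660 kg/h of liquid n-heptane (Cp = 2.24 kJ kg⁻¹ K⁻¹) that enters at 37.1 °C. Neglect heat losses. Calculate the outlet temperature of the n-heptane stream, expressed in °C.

T_c,out = 81.8 °C

Heat released by hot stream: Q = 1580 × 1.01 × (159 − 54.9) = 166120 kJ/h
Energy balance on cold side (adiabatic exchanger): Q = ṁ_c·Cp_c·(T_c,out − T_c,in)
T_c,out = 37.1 + 166120/(1660 × 2.24) = 81.776 °C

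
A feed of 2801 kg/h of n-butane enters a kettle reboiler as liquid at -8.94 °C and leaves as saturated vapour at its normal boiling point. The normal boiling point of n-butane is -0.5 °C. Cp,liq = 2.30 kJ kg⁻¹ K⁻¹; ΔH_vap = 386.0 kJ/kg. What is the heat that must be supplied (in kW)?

liquid -8.94→-0.5 °C: 19.412 kJ/kg
vaporisation at -0.5 °C: 386 kJ/kg
Δh = 19.412 + 386 = 405.41 kJ/kg
Q = ṁ·Δh = 2801 kg/h × 405.41 kJ/kg = 1.1356e+06 kJ/h
|Q| = 315.43 kW

Q = 315 kW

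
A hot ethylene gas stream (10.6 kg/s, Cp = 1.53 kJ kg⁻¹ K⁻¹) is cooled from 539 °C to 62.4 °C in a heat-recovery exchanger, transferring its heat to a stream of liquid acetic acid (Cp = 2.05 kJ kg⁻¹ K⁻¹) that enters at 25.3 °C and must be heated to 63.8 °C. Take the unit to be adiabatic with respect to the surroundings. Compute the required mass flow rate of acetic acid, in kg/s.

Heat released by hot stream: Q = 10.6 × 1.53 × (539 − 62.4) = 7729.5 kJ/s
Energy balance on cold side (adiabatic exchanger): Q = ṁ_c·Cp_c·(T_c,out − T_c,in)
ṁ_c = 7729.5 / [2.05 × (63.8 − 25.3)] = 97.935 kg/s

ṁ_c = 97.9 kg/s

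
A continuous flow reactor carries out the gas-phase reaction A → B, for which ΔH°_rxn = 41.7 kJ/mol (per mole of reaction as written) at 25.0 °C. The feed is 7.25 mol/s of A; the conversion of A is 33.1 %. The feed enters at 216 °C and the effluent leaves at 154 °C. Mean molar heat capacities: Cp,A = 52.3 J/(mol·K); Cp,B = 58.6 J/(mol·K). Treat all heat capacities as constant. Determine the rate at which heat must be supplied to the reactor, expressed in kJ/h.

Extent of reaction ξ = 0.331 × 7.25 = 2.3998 mol/s
Reaction term: ξ·ΔH°_rxn = 2.3998 × 41.7 = 100.07 kJ/s
Sensible, feed 216→25 °C: -72.422 kJ/s
Outlet flows (mol/s): A 4.8502, B 2.3998
Sensible, products 25→154 °C: 50.864 kJ/s
Q = ΔH = 78.511 kJ/s = 78.511 kW
Heat supplied = 282640 kJ/h

Q_in = 283000 kJ/h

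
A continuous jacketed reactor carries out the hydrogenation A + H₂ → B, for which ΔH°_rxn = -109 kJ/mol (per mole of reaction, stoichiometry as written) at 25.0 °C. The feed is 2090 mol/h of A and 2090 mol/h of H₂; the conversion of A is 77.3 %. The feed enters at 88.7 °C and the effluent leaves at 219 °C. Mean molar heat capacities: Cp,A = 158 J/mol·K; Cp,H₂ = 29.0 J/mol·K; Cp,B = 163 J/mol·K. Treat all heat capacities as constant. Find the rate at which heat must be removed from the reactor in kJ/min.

Q_out = 2210 kJ/min

Extent of reaction ξ = 0.773 × 2090 = 1615.6 mol/h
Reaction term: ξ·ΔH°_rxn = 1615.6 × -109 = -176100 kJ/h
Sensible, feed 88.7→25 °C: -24896 kJ/h
Outlet flows (mol/h): A 474.43, H₂ 474.43, B 1615.6
Sensible, products 25→219 °C: 68299 kJ/h
Q = ΔH = -132690 kJ/h = -36.859 kW
Heat removed = 2211.6 kJ/min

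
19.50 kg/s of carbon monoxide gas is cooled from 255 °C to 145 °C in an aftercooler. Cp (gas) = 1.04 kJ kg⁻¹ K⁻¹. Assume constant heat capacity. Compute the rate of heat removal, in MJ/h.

Q = ṁ·Cp·ΔT = 19.50 × 1.04 × (145 − 255) = -2230.8 kJ/s
Cooling duty = 8030.9 MJ/h

Q_c = 8030 MJ/h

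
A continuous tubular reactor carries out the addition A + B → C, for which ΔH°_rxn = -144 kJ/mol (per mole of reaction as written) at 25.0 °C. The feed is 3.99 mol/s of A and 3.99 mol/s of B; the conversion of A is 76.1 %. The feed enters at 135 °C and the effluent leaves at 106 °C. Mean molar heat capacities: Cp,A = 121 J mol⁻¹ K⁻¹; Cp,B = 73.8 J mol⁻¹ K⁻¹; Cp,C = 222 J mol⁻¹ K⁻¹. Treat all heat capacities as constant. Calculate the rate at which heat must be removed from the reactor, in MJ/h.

Extent of reaction ξ = 0.761 × 3.99 = 3.0364 mol/s
Reaction term: ξ·ΔH°_rxn = 3.0364 × -144 = -437.24 kJ/s
Sensible, feed 135→25 °C: -85.498 kJ/s
Outlet flows (mol/s): A 0.95361, B 0.95361, C 3.0364
Sensible, products 25→106 °C: 69.647 kJ/s
Q = ΔH = -453.09 kJ/s = -453.09 kW
Heat removed = 1631.1 MJ/h

Q_out = 1630 MJ/h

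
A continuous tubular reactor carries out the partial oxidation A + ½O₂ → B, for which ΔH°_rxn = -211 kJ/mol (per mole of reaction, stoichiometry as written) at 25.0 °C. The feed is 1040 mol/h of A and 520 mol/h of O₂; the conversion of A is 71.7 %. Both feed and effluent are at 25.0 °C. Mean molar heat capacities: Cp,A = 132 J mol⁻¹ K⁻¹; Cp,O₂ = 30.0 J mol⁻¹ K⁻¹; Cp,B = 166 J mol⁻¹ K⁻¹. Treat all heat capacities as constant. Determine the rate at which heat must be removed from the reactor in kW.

Q_out = 43.7 kW

Extent of reaction ξ = 0.717 × 1040 = 745.68 mol/h
Reaction term: ξ·ΔH°_rxn = 745.68 × -211 = -157340 kJ/h
Q = ΔH = -157340 kJ/h = -43.705 kW
Heat removed = 43.705 kW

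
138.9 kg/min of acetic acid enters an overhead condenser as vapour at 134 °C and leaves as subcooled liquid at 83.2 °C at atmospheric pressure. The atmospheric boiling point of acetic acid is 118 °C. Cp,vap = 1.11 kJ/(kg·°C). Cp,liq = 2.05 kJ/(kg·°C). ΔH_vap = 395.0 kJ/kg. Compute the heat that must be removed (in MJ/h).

vapour 134→118 °C: -17.76 kJ/kg
condensation at 118 °C: -395 kJ/kg
liquid 118→83.2 °C: -71.34 kJ/kg
Δh = -17.76 + -395 + -71.34 = -484.1 kJ/kg
Q = ṁ·Δh = 138.9 kg/min × -484.1 kJ/kg = -67241 kJ/min
|Q| = 1120.7 kW = 4034.5 MJ/h

Q_c = 4030 MJ/h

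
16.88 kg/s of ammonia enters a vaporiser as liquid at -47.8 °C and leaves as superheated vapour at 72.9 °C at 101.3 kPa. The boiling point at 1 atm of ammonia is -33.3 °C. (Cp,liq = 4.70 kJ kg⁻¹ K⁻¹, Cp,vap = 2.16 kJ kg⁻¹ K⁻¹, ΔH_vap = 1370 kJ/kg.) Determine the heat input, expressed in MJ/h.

liquid -47.8→-33.3 °C: 68.15 kJ/kg
vaporisation at -33.3 °C: 1370 kJ/kg
vapour -33.3→72.9 °C: 229.39 kJ/kg
Δh = 68.15 + 1370 + 229.39 = 1667.5 kJ/kg
Q = ṁ·Δh = 16.88 kg/s × 1667.5 kJ/kg = 28148 kJ/s
|Q| = 28148 kW = 101330 MJ/h

Q = 101000 MJ/h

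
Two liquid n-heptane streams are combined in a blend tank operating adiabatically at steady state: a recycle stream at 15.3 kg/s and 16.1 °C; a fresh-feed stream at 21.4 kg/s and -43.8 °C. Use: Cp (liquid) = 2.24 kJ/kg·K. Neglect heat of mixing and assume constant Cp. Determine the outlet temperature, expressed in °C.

T_out = -18.8 °C

Energy balance with Q = 0: Σ ṁᵢCp,ᵢ(T_out − Tᵢ) = 0
Σ ṁᵢCp,ᵢTᵢ = 15.3×2.24×16.1 + 21.4×2.24×-43.8 = -1547.8
Σ ṁᵢCp,ᵢ = 15.3×2.24 + 21.4×2.24 = 82.208
T_out = -1547.8 / 82.208 = -18.828 °C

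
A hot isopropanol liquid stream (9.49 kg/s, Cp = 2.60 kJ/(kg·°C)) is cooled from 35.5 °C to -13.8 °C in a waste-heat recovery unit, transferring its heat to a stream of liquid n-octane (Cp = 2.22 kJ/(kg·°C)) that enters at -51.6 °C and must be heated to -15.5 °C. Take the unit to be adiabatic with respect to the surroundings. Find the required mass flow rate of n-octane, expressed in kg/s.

ṁ_c = 15.2 kg/s

Heat released by hot stream: Q = 9.49 × 2.60 × (35.5 − -13.8) = 1216.4 kJ/s
Energy balance on cold side (adiabatic exchanger): Q = ṁ_c·Cp_c·(T_c,out − T_c,in)
ṁ_c = 1216.4 / [2.22 × (-15.5 − -51.6)] = 15.178 kg/s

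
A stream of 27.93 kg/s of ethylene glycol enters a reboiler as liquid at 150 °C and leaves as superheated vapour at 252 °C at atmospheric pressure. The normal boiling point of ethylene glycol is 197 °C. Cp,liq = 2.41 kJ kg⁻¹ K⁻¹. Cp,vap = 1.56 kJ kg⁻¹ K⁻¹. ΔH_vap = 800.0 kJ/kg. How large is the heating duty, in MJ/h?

liquid 150→197 °C: 113.27 kJ/kg
vaporisation at 197 °C: 800 kJ/kg
vapour 197→252 °C: 85.8 kJ/kg
Δh = 113.27 + 800 + 85.8 = 999.07 kJ/kg
Q = ṁ·Δh = 27.93 kg/s × 999.07 kJ/kg = 27904 kJ/s
|Q| = 27904 kW = 100450 MJ/h

Q = 100000 MJ/h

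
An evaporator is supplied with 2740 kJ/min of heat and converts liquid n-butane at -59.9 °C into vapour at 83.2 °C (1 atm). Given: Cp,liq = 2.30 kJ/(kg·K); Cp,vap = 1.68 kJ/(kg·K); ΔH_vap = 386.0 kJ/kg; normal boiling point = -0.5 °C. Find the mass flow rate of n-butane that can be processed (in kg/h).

Δh = 2.30×(-0.5−-59.9) + 386.0 + 1.68×(83.2−-0.5) = 663.24 kJ/kg
Q = 2740 kJ/min = 45.667 kJ/s = 164400 kJ/h
ṁ = Q/Δh = 164400 / 663.24 = 247.88 kg/h

ṁ = 248 kg/h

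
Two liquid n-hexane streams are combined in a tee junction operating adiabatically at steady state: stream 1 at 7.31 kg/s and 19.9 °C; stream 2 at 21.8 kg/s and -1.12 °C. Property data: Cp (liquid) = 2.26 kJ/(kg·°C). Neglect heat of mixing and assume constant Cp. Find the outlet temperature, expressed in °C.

T_out = 4.16 °C

No heat crosses the boundary, so H_out = H_in.
T_out = Σ ṁᵢCp,ᵢTᵢ / Σ ṁᵢCp,ᵢ
      = 273.58 / 65.789 = 4.1585 °C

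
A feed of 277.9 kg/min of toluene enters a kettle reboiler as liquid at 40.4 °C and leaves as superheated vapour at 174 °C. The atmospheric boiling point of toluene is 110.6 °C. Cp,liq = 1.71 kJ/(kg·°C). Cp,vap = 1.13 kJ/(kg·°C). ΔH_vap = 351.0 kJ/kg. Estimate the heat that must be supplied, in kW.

liquid 40.4→110.6 °C: 120.04 kJ/kg
vaporisation at 110.6 °C: 351 kJ/kg
vapour 110.6→174 °C: 71.642 kJ/kg
Δh = 120.04 + 351 + 71.642 = 542.68 kJ/kg
Q = ṁ·Δh = 277.9 kg/min × 542.68 kJ/kg = 150810 kJ/min
|Q| = 2513.5 kW

Q = 2510 kW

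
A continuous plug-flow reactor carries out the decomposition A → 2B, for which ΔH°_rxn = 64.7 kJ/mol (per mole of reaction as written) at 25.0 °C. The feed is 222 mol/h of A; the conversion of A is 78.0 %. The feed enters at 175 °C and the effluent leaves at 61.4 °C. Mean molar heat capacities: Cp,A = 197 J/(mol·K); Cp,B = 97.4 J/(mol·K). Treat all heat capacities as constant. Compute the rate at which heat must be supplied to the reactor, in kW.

Q_in = 1.73 kW

Extent of reaction ξ = 0.780 × 222 = 173.16 mol/h
Reaction term: ξ·ΔH°_rxn = 173.16 × 64.7 = 11203 kJ/h
Sensible, feed 175→25 °C: -6560.1 kJ/h
Outlet flows (mol/h): A 48.84, B 346.32
Sensible, products 25→61.4 °C: 1578.1 kJ/h
Q = ΔH = 6221.4 kJ/h = 1.7282 kW
Heat supplied = 1.7282 kW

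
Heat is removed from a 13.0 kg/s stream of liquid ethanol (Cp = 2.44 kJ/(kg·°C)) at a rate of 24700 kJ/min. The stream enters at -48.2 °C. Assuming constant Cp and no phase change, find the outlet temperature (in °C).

Q = 24700 kJ/min = 411.67 kJ/s
ΔT = Q/(ṁ·Cp) = 411.67/(13.0×2.44) = 12.978 K
T_out = -48.2 − 12.978 = -61.178 °C

T_out = -61.2 °C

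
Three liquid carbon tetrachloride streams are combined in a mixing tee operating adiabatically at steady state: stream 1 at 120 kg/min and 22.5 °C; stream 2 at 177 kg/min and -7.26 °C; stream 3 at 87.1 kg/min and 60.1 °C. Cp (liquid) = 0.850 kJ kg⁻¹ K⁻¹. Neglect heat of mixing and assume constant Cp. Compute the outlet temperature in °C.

T_out = 17.3 °C

No heat crosses the boundary, so H_out = H_in.
T_out = Σ ṁᵢCp,ᵢTᵢ / Σ ṁᵢCp,ᵢ
      = 5652.2 / 326.49 = 17.312 °C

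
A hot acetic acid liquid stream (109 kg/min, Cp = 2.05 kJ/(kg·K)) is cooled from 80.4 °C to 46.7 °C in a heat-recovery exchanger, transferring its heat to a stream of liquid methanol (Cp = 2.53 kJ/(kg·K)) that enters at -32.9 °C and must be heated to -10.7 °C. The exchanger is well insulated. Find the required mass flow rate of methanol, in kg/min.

ṁ_c = 134 kg/min

Heat released by hot stream: Q = 109 × 2.05 × (80.4 − 46.7) = 7530.3 kJ/min
Energy balance on cold side (adiabatic exchanger): Q = ṁ_c·Cp_c·(T_c,out − T_c,in)
ṁ_c = 7530.3 / [2.53 × (-10.7 − -32.9)] = 134.07 kg/min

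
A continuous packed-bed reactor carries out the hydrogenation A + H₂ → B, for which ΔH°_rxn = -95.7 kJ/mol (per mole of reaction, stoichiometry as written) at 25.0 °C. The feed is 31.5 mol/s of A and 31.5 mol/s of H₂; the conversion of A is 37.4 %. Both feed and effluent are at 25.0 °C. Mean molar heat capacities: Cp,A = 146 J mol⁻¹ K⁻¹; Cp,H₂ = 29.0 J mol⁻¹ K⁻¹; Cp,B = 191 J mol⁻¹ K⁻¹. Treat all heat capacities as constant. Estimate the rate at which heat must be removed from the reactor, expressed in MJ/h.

Extent of reaction ξ = 0.374 × 31.5 = 11.781 mol/s
Reaction term: ξ·ΔH°_rxn = 11.781 × -95.7 = -1127.4 kJ/s
Q = ΔH = -1127.4 kJ/s = -1127.4 kW
Heat removed = 4058.8 MJ/h

Q_out = 4060 MJ/h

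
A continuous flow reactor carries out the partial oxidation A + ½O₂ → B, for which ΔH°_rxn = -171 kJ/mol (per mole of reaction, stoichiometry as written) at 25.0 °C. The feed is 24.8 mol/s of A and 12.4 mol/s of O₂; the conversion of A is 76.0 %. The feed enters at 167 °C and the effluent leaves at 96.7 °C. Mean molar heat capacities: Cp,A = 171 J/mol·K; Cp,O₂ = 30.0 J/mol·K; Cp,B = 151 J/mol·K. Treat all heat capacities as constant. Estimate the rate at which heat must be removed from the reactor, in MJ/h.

Extent of reaction ξ = 0.760 × 24.8 = 18.848 mol/s
Reaction term: ξ·ΔH°_rxn = 18.848 × -171 = -3223 kJ/s
Sensible, feed 167→25 °C: -655.02 kJ/s
Outlet flows (mol/s): A 5.952, O₂ 2.976, B 18.848
Sensible, products 25→96.7 °C: 283.44 kJ/s
Q = ΔH = -3594.6 kJ/s = -3594.6 kW
Heat removed = 12941 MJ/h

Q_out = 12900 MJ/h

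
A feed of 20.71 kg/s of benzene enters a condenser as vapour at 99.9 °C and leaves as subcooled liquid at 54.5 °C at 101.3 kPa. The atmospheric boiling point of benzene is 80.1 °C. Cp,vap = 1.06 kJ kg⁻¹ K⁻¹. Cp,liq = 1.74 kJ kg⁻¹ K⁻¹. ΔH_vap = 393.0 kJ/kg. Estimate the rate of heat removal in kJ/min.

vapour 99.9→80.1 °C: -20.988 kJ/kg
condensation at 80.1 °C: -393 kJ/kg
liquid 80.1→54.5 °C: -44.544 kJ/kg
Δh = -20.988 + -393 + -44.544 = -458.53 kJ/kg
Q = ṁ·Δh = 20.71 kg/s × -458.53 kJ/kg = -9496.2 kJ/s
|Q| = 9496.2 kW = 569770 kJ/min

Q_c = 570000 kJ/min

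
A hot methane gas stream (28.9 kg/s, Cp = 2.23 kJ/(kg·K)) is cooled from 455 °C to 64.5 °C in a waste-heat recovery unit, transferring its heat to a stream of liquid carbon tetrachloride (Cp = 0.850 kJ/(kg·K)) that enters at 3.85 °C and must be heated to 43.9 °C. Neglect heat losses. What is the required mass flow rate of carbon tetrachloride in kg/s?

ṁ_c = 739 kg/s

Heat released by hot stream: Q = 28.9 × 2.23 × (455 − 64.5) = 25167 kJ/s
Energy balance on cold side (adiabatic exchanger): Q = ṁ_c·Cp_c·(T_c,out − T_c,in)
ṁ_c = 25167 / [0.850 × (43.9 − 3.85)] = 739.27 kg/s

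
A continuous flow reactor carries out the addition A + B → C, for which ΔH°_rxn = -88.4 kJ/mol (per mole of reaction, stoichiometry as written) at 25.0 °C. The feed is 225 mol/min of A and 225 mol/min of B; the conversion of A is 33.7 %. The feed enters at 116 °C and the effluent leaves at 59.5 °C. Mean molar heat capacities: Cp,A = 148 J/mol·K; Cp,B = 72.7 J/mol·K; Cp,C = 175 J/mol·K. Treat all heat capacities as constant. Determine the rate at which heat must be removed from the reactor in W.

Q_out = 160000 W

Extent of reaction ξ = 0.337 × 225 = 75.825 mol/min
Reaction term: ξ·ΔH°_rxn = 75.825 × -88.4 = -6702.9 kJ/min
Sensible, feed 116→25 °C: -4518.8 kJ/min
Outlet flows (mol/min): A 149.18, B 149.18, C 75.825
Sensible, products 25→59.5 °C: 1593.6 kJ/min
Q = ΔH = -9628.1 kJ/min = -160.47 kW
Heat removed = 160470 W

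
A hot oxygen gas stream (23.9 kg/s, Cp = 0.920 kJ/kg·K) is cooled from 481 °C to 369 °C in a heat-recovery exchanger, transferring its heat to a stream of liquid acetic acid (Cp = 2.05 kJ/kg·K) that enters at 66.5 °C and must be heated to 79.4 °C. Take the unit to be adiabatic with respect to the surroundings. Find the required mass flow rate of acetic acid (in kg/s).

Heat released by hot stream: Q = 23.9 × 0.920 × (481 − 369) = 2462.7 kJ/s
Energy balance on cold side (adiabatic exchanger): Q = ṁ_c·Cp_c·(T_c,out − T_c,in)
ṁ_c = 2462.7 / [2.05 × (79.4 − 66.5)] = 93.124 kg/s

ṁ_c = 93.1 kg/s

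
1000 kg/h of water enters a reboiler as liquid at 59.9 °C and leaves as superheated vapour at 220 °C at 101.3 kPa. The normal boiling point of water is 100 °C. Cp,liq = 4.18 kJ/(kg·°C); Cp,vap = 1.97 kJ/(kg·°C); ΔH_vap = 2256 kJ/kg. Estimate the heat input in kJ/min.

Q = 44300 kJ/min

liquid 59.9→100 °C: 167.62 kJ/kg
vaporisation at 100 °C: 2256 kJ/kg
vapour 100→220 °C: 236.4 kJ/kg
Δh = 167.62 + 2256 + 236.4 = 2660 kJ/kg
Q = ṁ·Δh = 1000 kg/h × 2660 kJ/kg = 2.66e+06 kJ/h
|Q| = 738.89 kW = 44334 kJ/min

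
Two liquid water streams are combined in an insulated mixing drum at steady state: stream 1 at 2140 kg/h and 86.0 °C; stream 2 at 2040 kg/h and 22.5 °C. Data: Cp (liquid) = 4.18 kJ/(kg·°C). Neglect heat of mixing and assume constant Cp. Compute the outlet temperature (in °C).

T_out = 55.0 °C

Adiabatic, steady state ⇒ Σ ṁᵢCp,ᵢ(T_out − Tᵢ) = 0
T_out = Σ ṁᵢCp,ᵢTᵢ / Σ ṁᵢCp,ᵢ
      = 961150 / 17472 = 55.01 °C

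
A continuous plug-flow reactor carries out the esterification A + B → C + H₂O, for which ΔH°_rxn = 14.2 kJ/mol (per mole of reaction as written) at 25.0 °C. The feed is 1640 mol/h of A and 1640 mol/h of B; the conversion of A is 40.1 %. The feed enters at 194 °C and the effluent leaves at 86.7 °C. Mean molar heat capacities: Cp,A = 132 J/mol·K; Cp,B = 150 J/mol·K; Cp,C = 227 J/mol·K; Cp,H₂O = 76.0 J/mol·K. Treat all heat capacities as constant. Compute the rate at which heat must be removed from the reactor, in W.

Q_out = 11000 W

Extent of reaction ξ = 0.401 × 1640 = 657.64 mol/h
Reaction term: ξ·ΔH°_rxn = 657.64 × 14.2 = 9338.5 kJ/h
Sensible, feed 194→25 °C: -78159 kJ/h
Outlet flows (mol/h): A 982.36, B 982.36, C 657.64, H₂O 657.64
Sensible, products 25→86.7 °C: 29387 kJ/h
Q = ΔH = -39434 kJ/h = -10.954 kW
Heat removed = 10954 W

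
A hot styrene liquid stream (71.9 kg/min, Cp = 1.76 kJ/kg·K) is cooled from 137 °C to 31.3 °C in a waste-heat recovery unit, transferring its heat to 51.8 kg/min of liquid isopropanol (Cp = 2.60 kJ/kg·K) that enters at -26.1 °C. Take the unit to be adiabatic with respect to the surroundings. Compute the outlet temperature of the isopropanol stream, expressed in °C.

Heat released by hot stream: Q = 71.9 × 1.76 × (137 − 31.3) = 13376 kJ/min
Energy balance on cold side (adiabatic exchanger): Q = ṁ_c·Cp_c·(T_c,out − T_c,in)
T_c,out = -26.1 + 13376/(51.8 × 2.60) = 73.215 °C

T_c,out = 73.2 °C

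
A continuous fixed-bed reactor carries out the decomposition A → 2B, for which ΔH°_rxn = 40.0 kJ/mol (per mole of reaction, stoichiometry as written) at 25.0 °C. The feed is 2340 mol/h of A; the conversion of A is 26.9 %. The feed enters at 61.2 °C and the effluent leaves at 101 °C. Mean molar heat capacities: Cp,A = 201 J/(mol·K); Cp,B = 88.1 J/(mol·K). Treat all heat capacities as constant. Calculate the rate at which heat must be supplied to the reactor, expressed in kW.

Extent of reaction ξ = 0.269 × 2340 = 629.46 mol/h
Reaction term: ξ·ΔH°_rxn = 629.46 × 40.0 = 25178 kJ/h
Sensible, feed 61.2→25 °C: -17026 kJ/h
Outlet flows (mol/h): A 1710.5, B 1258.9
Sensible, products 25→101 °C: 34559 kJ/h
Q = ΔH = 42712 kJ/h = 11.864 kW
Heat supplied = 11.864 kW

Q_in = 11.9 kW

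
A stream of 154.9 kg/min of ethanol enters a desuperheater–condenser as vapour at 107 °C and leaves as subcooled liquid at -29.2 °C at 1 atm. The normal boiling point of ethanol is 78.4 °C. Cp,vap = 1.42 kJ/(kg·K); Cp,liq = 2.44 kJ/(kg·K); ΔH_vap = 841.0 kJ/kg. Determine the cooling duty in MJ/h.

vapour 107→78.4 °C: -40.612 kJ/kg
condensation at 78.4 °C: -841 kJ/kg
liquid 78.4→-29.2 °C: -262.54 kJ/kg
Δh = -40.612 + -841 + -262.54 = -1144.2 kJ/kg
Q = ṁ·Δh = 154.9 kg/min × -1144.2 kJ/kg = -177230 kJ/min
|Q| = 2953.8 kW = 10634 MJ/h

Q_c = 10600 MJ/h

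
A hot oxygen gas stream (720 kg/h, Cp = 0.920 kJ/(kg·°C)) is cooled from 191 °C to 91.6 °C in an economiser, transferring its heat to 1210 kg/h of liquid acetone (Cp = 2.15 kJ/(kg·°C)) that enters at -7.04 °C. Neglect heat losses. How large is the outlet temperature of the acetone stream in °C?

Heat released by hot stream: Q = 720 × 0.920 × (191 − 91.6) = 65843 kJ/h
Energy balance on cold side (adiabatic exchanger): Q = ṁ_c·Cp_c·(T_c,out − T_c,in)
T_c,out = -7.04 + 65843/(1210 × 2.15) = 18.269 °C

T_c,out = 18.3 °C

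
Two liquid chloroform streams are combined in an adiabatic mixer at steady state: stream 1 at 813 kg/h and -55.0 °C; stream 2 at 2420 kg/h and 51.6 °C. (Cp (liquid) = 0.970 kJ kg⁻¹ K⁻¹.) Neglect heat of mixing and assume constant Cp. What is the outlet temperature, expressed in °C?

No heat crosses the boundary, so H_out = H_in.
Σ ṁᵢCp,ᵢTᵢ = 813×0.970×-55.0 + 2420×0.970×51.6 = 77752
Σ ṁᵢCp,ᵢ = 813×0.970 + 2420×0.970 = 3136
T_out = 77752 / 3136 = 24.793 °C

T_out = 24.8 °C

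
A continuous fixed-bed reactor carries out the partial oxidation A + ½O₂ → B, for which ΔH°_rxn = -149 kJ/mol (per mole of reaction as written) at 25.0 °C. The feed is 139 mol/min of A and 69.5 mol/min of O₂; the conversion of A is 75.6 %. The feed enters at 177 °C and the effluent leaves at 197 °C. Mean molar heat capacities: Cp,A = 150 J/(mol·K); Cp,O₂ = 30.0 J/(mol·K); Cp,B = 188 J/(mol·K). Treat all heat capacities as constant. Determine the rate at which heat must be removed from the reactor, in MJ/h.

Q_out = 887 MJ/h

Extent of reaction ξ = 0.756 × 139 = 105.08 mol/min
Reaction term: ξ·ΔH°_rxn = 105.08 × -149 = -15658 kJ/min
Sensible, feed 177→25 °C: -3486.1 kJ/min
Outlet flows (mol/min): A 33.916, O₂ 16.958, B 105.08
Sensible, products 25→197 °C: 4360.5 kJ/min
Q = ΔH = -14783 kJ/min = -246.39 kW
Heat removed = 886.99 MJ/h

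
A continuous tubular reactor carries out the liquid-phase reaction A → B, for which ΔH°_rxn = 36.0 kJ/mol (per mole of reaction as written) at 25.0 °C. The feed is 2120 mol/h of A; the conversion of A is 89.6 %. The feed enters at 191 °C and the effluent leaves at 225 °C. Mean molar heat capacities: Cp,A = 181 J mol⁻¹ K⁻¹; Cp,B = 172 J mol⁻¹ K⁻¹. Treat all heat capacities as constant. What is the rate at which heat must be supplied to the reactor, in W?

Extent of reaction ξ = 0.896 × 2120 = 1899.5 mol/h
Reaction term: ξ·ΔH°_rxn = 1899.5 × 36.0 = 68383 kJ/h
Sensible, feed 191→25 °C: -63698 kJ/h
Outlet flows (mol/h): A 220.48, B 1899.5
Sensible, products 25→225 °C: 73325 kJ/h
Q = ΔH = 78010 kJ/h = 21.669 kW
Heat supplied = 21669 W

Q_in = 21700 W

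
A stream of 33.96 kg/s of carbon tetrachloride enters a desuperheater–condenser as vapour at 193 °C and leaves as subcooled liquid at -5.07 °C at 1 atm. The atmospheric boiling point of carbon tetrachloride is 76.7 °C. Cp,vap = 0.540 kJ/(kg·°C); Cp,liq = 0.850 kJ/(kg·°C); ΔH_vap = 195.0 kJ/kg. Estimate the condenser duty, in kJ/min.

vapour 193→76.7 °C: -62.802 kJ/kg
condensation at 76.7 °C: -195 kJ/kg
liquid 76.7→-5.07 °C: -69.505 kJ/kg
Δh = -62.802 + -195 + -69.505 = -327.31 kJ/kg
Q = ṁ·Δh = 33.96 kg/s × -327.31 kJ/kg = -11115 kJ/s
|Q| = 11115 kW = 666920 kJ/min

Q_c = 667000 kJ/min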